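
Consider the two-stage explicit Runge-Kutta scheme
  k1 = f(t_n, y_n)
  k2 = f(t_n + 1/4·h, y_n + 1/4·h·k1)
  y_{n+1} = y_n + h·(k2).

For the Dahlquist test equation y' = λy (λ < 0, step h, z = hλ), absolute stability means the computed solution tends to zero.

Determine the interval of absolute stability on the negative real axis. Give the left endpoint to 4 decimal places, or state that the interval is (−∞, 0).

With y'=λy (z=hλ):
  k1=λy_n ⇒ h·k1=z·y_n;  k2=λ(1+1/4z)y_n ⇒ h·k2=z(1+1/4z)y_n
  y_{n+1}/y_n = 1 + z(1+1/4z) = 1 + z + 1/4z²
  so R(z) = 1 + z + 1/4z².

Need |R(x)|<1, x<0.
x=-0.35: |R|=0.6806
R=1: x+1/4x²=0 ⇒ x=−4=-4.0000; min R=1−1/(4·1/4)=0.0000>−1
Confirm numerically:
  x=-3.346: |R|=0.45293 <1
  x=-3.232: |R|=0.37946 <1
  x=-1.962: |R|=0.00036 <1
  x=-4.424: |R|=1.46894 >1
  x=-4.284: |R|=1.30416 >1
So |R|<1 on (-4.0000, 0).

z∈(-4.0000,0).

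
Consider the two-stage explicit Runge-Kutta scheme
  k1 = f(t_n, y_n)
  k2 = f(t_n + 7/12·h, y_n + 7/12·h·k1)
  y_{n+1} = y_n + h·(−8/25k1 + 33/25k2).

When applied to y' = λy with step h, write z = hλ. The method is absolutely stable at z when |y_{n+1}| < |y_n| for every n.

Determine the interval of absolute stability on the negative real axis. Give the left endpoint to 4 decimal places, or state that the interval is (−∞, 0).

On y'=λy, z=hλ:
  k1=λy_n ⇒ h·k1=z·y_n;  k2=λ(1+7/12z)y_n ⇒ h·k2=z(1+7/12z)y_n
  y_{n+1}/y_n = 1 − 8/25z + 33/25z(1+7/12z) = 1 + z + 77/100z²
  Hence R(z) = 1 + z + 77/100z².

Solve |R(x)|<1 on ℝ⁻.
x=-0.35: |R|=0.7443
R=1: x+77/100x²=0 ⇒ x=−100/77=-1.2987; min R=1−1/(4·77/100)=0.6753>−1
Confirm numerically:
  x=-1.129: |R|=0.85247 <1
  x=-0.872: |R|=0.71350 <1
  x=-0.773: |R|=0.68710 <1
  x=-1.754: |R|=1.61492 >1
So |R|<1 on (-1.2987, 0).

z∈(-1.2987,0).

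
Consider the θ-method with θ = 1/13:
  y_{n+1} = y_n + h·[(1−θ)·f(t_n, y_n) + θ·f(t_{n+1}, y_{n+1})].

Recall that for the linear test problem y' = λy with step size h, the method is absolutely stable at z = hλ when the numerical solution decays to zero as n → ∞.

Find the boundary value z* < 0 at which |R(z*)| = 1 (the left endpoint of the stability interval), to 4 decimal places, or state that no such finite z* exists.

Set f=λy, z=hλ:
  y_{n+1} = y_n + z·[12/13·y_n + 1/13·y_{n+1}] ⇒ (1 − 1/13z)y_{n+1} = (1 + 12/13z)y_n
  R(z) = (1 + 12/13z)/(1 − 1/13z).

Boundary: |R(x)|=1, x<0.
x=-0.38: |R|=0.6308
R=−1: 1+12/13x = −1+1/13x ⇒ -11/13x=2 ⇒ x=2/(-11/13)=-2.3636
Confirm numerically:
  x=-2.327: |R|=0.97371 <1
  x=-2.204: |R|=0.88450 <1
  x=-2.191: |R|=0.87499 <1
  x=-1.778: |R|=0.56408 <1
  x=-2.841: |R|=1.33148 >1
  x=-2.708: |R|=1.24115 >1
So |R|<1 on (-2.3636, 0).

left endpoint -2.3636.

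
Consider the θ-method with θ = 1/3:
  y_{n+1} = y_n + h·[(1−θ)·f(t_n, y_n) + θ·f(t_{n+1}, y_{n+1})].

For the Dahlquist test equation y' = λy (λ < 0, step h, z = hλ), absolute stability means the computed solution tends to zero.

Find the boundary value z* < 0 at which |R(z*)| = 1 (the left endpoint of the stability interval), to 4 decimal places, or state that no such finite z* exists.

left endpoint -6.0000.

Test eqn y'=λy, z=hλ:
  y_{n+1} = y_n + z·[2/3·y_n + 1/3·y_{n+1}] ⇒ (1 − 1/3z)y_{n+1} = (1 + 2/3z)y_n
  ⇒ R(z) = (1 + 2/3z)/(1 − 1/3z).

Solve |R(x)|<1 on ℝ⁻.
x=-1.21: |R|=0.1378
R=−1: 1+2/3x = −1+1/3x ⇒ -1/3x=2 ⇒ x=2/(-1/3)=-6.0000
Confirm numerically:
  x=-3.907: |R|=0.69697 <1
  x=-2.856: |R|=0.46311 <1
  x=-2.797: |R|=0.44747 <1
  x=-6.285: |R|=1.03069 >1
  x=-6.091: |R|=1.01001 >1
  x=-6.081: |R|=1.00892 >1
Interval (-6.0000, 0).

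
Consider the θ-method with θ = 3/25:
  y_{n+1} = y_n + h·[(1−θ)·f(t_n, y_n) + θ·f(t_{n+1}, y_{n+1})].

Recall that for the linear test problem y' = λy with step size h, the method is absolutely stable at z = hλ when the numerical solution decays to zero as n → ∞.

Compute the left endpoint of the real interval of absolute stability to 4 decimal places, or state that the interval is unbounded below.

Set f=λy, z=hλ:
  y_{n+1} = y_n + z·[22/25·y_n + 3/25·y_{n+1}] ⇒ (1 − 3/25z)y_{n+1} = (1 + 22/25z)y_n
  Hence R(z) = (1 + 22/25z)/(1 − 3/25z).

Solve |R(x)|<1 on ℝ⁻.
x=-1.41: |R|=0.2060
R=−1: 1+22/25x = −1+3/25x ⇒ -19/25x=2 ⇒ x=2/(-19/25)=-2.6316
Confirm numerically:
  x=-2.147: |R|=0.70717 <1
  x=-2.094: |R|=0.67349 <1
  x=-1.801: |R|=0.48094 <1
  x=-1.473: |R|=0.25174 <1
  x=-2.859: |R|=1.12869 >1
  x=-2.792: |R|=1.09132 >1
So |R|<1 on (-2.6316, 0).

left endpoint -2.6316.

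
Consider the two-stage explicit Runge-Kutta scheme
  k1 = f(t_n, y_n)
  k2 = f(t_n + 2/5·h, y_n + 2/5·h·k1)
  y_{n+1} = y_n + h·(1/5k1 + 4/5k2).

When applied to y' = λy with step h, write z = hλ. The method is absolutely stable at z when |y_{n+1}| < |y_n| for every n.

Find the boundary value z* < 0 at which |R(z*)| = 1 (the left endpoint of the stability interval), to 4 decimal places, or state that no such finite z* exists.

left endpoint -3.1250.

On y'=λy, z=hλ:
  k1=λy_n ⇒ h·k1=z·y_n;  k2=λ(1+2/5z)y_n ⇒ h·k2=z(1+2/5z)y_n
  y_{n+1}/y_n = 1 + 1/5z + 4/5z(1+2/5z) = 1 + z + 8/25z²
  so R(z) = 1 + z + 8/25z².

Need |R(x)|<1, x<0.
x=-1.43: |R|=0.2244
R=1: x+8/25x²=0 ⇒ x=−25/8=-3.1250; min R=1−1/(4·8/25)=0.2188>−1
Confirm numerically:
  x=-2.831: |R|=0.73366 <1
  x=-1.992: |R|=0.27778 <1
  x=-1.740: |R|=0.22883 <1
  x=-3.724: |R|=1.71382 >1
  x=-3.701: |R|=1.68217 >1
  x=-3.514: |R|=1.43742 >1
Stable set (-3.1250, 0).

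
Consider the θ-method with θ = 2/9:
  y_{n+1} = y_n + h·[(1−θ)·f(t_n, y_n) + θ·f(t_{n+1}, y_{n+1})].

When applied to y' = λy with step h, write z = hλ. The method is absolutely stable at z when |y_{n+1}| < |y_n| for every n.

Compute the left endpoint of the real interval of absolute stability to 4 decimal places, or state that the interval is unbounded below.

Test eqn y'=λy, z=hλ:
  y_{n+1} = y_n + z·[7/9·y_n + 2/9·y_{n+1}] ⇒ (1 − 2/9z)y_{n+1} = (1 + 7/9z)y_n
  ⇒ R(z) = (1 + 7/9z)/(1 − 2/9z).

Need |R(x)|<1, x<0.
x=-0.91: |R|=0.2431
R=−1: 1+7/9x = −1+2/9x ⇒ -5/9x=2 ⇒ x=2/(-5/9)=-3.6000
Confirm numerically:
  x=-2.751: |R|=0.70728 <1
  x=-2.647: |R|=0.66664 <1
  x=-2.225: |R|=0.48885 <1
  x=-1.904: |R|=0.33791 <1
  x=-3.725: |R|=1.03799 >1
  x=-3.641: |R|=1.01259 >1
Interval (-3.6000, 0).

left endpoint -3.6000.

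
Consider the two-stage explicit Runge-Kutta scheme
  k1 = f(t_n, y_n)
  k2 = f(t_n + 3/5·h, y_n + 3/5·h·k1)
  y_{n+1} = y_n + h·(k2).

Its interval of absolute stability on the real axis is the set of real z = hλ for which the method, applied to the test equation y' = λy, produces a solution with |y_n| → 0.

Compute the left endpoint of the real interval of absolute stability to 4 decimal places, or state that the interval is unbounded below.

z* = -1.6667.

Set f=λy, z=hλ:
  k1=λy_n ⇒ h·k1=z·y_n;  k2=λ(1+3/5z)y_n ⇒ h·k2=z(1+3/5z)y_n
  y_{n+1}/y_n = 1 + z(1+3/5z) = 1 + z + 3/5z²
  Hence R(z) = 1 + z + 3/5z².

Solve |R(x)|<1 on ℝ⁻.
x=-0.87: |R|=0.5841
R=1: x+3/5x²=0 ⇒ x=−5/3=-1.6667; min R=1−1/(4·3/5)=0.5833>−1
Confirm numerically:
  x=-1.626: |R|=0.96033 <1
  x=-1.266: |R|=0.69565 <1
  x=-0.803: |R|=0.58389 <1
  x=-1.769: |R|=1.10862 >1
  x=-1.733: |R|=1.06897 >1
  x=-1.714: |R|=1.04868 >1
Interval (-1.6667, 0).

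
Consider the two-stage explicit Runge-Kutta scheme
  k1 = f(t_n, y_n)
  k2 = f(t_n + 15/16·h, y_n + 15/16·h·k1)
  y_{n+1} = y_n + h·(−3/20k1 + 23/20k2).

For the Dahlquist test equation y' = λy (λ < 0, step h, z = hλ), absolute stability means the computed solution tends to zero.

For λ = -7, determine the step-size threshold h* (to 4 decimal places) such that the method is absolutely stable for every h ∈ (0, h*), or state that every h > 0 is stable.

On y'=λy, z=hλ:
  k1=λy_n ⇒ h·k1=z·y_n;  k2=λ(1+15/16z)y_n ⇒ h·k2=z(1+15/16z)y_n
  y_{n+1}/y_n = 1 − 3/20z + 23/20z(1+15/16z) = 1 + z + 69/64z²
  ⇒ R(z) = 1 + z + 69/64z².

Need |R(x)|<1, x<0.
x=-1.75: |R|=2.5518
R=1: x+69/64x²=0 ⇒ x=−64/69=-0.9275; min R=1−1/(4·69/64)=0.7681>−1
Confirm numerically:
  x=-0.734: |R|=0.84685 <1
  x=-0.712: |R|=0.83455 <1
  x=-0.680: |R|=0.81852 <1
  x=-0.420: |R|=0.77018 <1
  x=-1.132: |R|=1.24954 >1
  x=-1.026: |R|=1.10892 >1
So |R|<1 on (-0.9275, 0).

(-0.9275,0); λ=-7 ⇒ h* = (64/69)/7 = 0.1325.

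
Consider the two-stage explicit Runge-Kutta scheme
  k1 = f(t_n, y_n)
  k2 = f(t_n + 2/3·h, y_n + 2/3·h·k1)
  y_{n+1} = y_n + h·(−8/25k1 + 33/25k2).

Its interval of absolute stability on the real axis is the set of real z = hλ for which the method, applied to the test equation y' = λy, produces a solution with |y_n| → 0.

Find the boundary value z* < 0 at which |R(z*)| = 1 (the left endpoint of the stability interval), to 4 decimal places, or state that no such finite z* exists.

z* = -1.1364.

Set f=λy, z=hλ:
  k1=λy_n ⇒ h·k1=z·y_n;  k2=λ(1+2/3z)y_n ⇒ h·k2=z(1+2/3z)y_n
  y_{n+1}/y_n = 1 − 8/25z + 33/25z(1+2/3z) = 1 + z + 22/25z²
  ⇒ R(z) = 1 + z + 22/25z².

Find x<0 with |R(x)|<1.
x=-0.84: |R|=0.7809
R=1: x+22/25x²=0 ⇒ x=−25/22=-1.1364; min R=1−1/(4·22/25)=0.7159>−1
Confirm numerically:
  x=-0.929: |R|=0.83048 <1
  x=-0.679: |R|=0.72672 <1
  x=-0.615: |R|=0.71784 <1
  x=-1.647: |R|=1.74010 >1
  x=-1.204: |R|=1.07166 >1
  x=-1.201: |R|=1.06831 >1
So |R|<1 on (-1.1364, 0).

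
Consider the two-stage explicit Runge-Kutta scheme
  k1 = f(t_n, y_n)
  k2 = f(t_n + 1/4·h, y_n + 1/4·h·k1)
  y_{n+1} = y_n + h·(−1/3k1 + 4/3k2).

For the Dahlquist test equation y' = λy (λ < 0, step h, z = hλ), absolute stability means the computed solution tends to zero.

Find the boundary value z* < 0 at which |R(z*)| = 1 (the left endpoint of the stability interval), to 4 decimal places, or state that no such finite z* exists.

left endpoint -3.0000.

Set f=λy, z=hλ:
  k1=λy_n ⇒ h·k1=z·y_n;  k2=λ(1+1/4z)y_n ⇒ h·k2=z(1+1/4z)y_n
  y_{n+1}/y_n = 1 − 1/3z + 4/3z(1+1/4z) = 1 + z + 1/3z²
  so R(z) = 1 + z + 1/3z².

Solve |R(x)|<1 on ℝ⁻.
x=-0.66: |R|=0.4852
R=1: x+1/3x²=0 ⇒ x=−3=-3.0000; min R=1−1/(4·1/3)=0.2500>−1
Confirm numerically:
  x=-2.582: |R|=0.64024 <1
  x=-2.353: |R|=0.49254 <1
  x=-1.907: |R|=0.30522 <1
  x=-3.490: |R|=1.57003 >1
  x=-3.362: |R|=1.40568 >1
So |R|<1 on (-3.0000, 0).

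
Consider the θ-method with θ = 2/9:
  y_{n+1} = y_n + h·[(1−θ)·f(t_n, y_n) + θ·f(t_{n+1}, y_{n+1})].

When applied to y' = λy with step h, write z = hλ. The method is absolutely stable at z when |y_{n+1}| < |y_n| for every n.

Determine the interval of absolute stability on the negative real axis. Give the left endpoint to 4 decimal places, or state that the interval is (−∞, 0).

Set f=λy, z=hλ:
  y_{n+1} = y_n + z·[7/9·y_n + 2/9·y_{n+1}] ⇒ (1 − 2/9z)y_{n+1} = (1 + 7/9z)y_n
  ⇒ R(z) = (1 + 7/9z)/(1 − 2/9z).

Solve |R(x)|<1 on ℝ⁻.
x=-1.41: |R|=0.0736
R=−1: 1+7/9x = −1+2/9x ⇒ -5/9x=2 ⇒ x=2/(-5/9)=-3.6000
Confirm numerically:
  x=-3.483: |R|=0.96336 <1
  x=-2.497: |R|=0.60590 <1
  x=-1.520: |R|=0.13621 <1
  x=-4.140: |R|=1.15625 >1
  x=-3.931: |R|=1.09815 >1
  x=-3.716: |R|=1.03530 >1
So |R|<1 on (-3.6000, 0).

z∈(-3.6000,0).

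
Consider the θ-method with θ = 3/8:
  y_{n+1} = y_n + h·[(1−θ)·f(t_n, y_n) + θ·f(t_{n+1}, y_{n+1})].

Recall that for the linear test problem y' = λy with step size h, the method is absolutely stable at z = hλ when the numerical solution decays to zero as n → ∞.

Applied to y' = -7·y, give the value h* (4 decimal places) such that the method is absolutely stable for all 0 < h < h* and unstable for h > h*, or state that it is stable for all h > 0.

On y'=λy, z=hλ:
  y_{n+1} = y_n + z·[5/8·y_n + 3/8·y_{n+1}] ⇒ (1 − 3/8z)y_{n+1} = (1 + 5/8z)y_n
  ⇒ R(z) = (1 + 5/8z)/(1 − 3/8z).

Solve |R(x)|<1 on ℝ⁻.
x=-0.8: |R|=0.3846
R=−1: 1+5/8x = −1+3/8x ⇒ -1/4x=2 ⇒ x=2/(-1/4)=-8.0000
Confirm numerically:
  x=-5.483: |R|=0.79410 <1
  x=-4.973: |R|=0.73585 <1
  x=-4.838: |R|=0.71911 <1
  x=-3.854: |R|=0.57612 <1
  x=-8.562: |R|=1.03337 >1
  x=-8.200: |R|=1.01227 >1
  x=-8.081: |R|=1.00502 >1
Stable set (-8.0000, 0).

(-8.0000,0); λ=-7 ⇒ h* = (8)/7 = 1.1429.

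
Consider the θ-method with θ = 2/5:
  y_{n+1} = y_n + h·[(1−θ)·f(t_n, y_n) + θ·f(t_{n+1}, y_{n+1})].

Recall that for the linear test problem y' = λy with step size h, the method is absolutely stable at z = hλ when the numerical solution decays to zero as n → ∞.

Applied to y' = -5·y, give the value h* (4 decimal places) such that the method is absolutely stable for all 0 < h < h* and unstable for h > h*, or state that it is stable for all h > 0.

With y'=λy (z=hλ):
  y_{n+1} = y_n + z·[3/5·y_n + 2/5·y_{n+1}] ⇒ (1 − 2/5z)y_{n+1} = (1 + 3/5z)y_n
  R(z) = (1 + 3/5z)/(1 − 2/5z).

Solve |R(x)|<1 on ℝ⁻.
x=-1.71: |R|=0.0154
R=−1: 1+3/5x = −1+2/5x ⇒ -1/5x=2 ⇒ x=2/(-1/5)=-10.0000
Confirm numerically:
  x=-9.772: |R|=0.99071 <1
  x=-6.903: |R|=0.83532 <1
  x=-4.637: |R|=0.62428 <1
  x=-10.292: |R|=1.01141 >1
  x=-10.192: |R|=1.00756 >1
  x=-10.188: |R|=1.00741 >1
Interval (-10.0000, 0).

(-10.0000,0); λ=-5 ⇒ h* = (10)/5 = 2.0000.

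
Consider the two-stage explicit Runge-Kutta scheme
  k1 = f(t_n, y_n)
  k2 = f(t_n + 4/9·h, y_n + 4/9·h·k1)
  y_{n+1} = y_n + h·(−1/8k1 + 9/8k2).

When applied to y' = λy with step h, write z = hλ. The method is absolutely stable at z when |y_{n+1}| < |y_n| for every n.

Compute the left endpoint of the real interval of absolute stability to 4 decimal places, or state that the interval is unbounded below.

With y'=λy (z=hλ):
  k1=λy_n ⇒ h·k1=z·y_n;  k2=λ(1+4/9z)y_n ⇒ h·k2=z(1+4/9z)y_n
  y_{n+1}/y_n = 1 − 1/8z + 9/8z(1+4/9z) = 1 + z + 1/2z²
  so R(z) = 1 + z + 1/2z².

Need |R(x)|<1, x<0.
x=-0.68: |R|=0.5512
R=1: x+1/2x²=0 ⇒ x=−2=-2.0000; min R=1−1/(4·1/2)=0.5000>−1
Confirm numerically:
  x=-1.861: |R|=0.87066 <1
  x=-1.800: |R|=0.82000 <1
  x=-0.949: |R|=0.50130 <1
  x=-0.886: |R|=0.50650 <1
  x=-2.154: |R|=1.16586 >1
  x=-2.078: |R|=1.08104 >1
So |R|<1 on (-2.0000, 0).

z* = -2.0000.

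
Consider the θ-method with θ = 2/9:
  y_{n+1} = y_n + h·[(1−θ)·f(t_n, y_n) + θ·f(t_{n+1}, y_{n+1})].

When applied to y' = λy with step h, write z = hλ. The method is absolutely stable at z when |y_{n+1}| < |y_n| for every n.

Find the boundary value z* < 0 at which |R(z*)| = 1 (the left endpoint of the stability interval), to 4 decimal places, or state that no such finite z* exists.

left endpoint -3.6000.

Set f=λy, z=hλ:
  y_{n+1} = y_n + z·[7/9·y_n + 2/9·y_{n+1}] ⇒ (1 − 2/9z)y_{n+1} = (1 + 7/9z)y_n
  Hence R(z) = (1 + 7/9z)/(1 − 2/9z).

Find x<0 with |R(x)|<1.
x=-0.53: |R|=0.5258
R=−1: 1+7/9x = −1+2/9x ⇒ -5/9x=2 ⇒ x=2/(-5/9)=-3.6000
Confirm numerically:
  x=-3.423: |R|=0.94415 <1
  x=-2.621: |R|=0.65630 <1
  x=-1.983: |R|=0.37645 <1
  x=-3.867: |R|=1.07978 >1
  x=-3.765: |R|=1.04991 >1
Interval (-3.6000, 0).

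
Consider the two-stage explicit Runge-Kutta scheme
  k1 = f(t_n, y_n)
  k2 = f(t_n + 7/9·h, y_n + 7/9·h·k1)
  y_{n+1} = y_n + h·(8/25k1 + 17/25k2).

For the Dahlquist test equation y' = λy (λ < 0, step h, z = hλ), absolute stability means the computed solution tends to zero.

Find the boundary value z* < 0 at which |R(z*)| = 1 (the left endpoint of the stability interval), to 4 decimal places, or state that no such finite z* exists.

Test eqn y'=λy, z=hλ:
  k1=λy_n ⇒ h·k1=z·y_n;  k2=λ(1+7/9z)y_n ⇒ h·k2=z(1+7/9z)y_n
  y_{n+1}/y_n = 1 + 8/25z + 17/25z(1+7/9z) = 1 + z + 119/225z²
  Hence R(z) = 1 + z + 119/225z².

Need |R(x)|<1, x<0.
x=-1.76: |R|=0.8783
R=1: x+119/225x²=0 ⇒ x=−225/119=-1.8908; min R=1−1/(4·119/225)=0.5273>−1
Confirm numerically:
  x=-1.504: |R|=0.69236 <1
  x=-1.179: |R|=0.55618 <1
  x=-1.139: |R|=0.54714 <1
  x=-1.082: |R|=0.53718 <1
  x=-2.372: |R|=1.60373 >1
  x=-2.072: |R|=1.19862 >1
Stable set (-1.8908, 0).

z* = -1.8908.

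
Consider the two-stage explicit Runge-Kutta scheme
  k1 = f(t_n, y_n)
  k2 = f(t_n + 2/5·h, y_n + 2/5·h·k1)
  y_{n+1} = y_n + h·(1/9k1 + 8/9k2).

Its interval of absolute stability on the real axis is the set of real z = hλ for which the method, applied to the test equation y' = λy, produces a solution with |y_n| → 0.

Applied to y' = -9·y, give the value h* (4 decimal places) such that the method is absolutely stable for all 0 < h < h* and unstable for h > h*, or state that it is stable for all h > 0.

With y'=λy (z=hλ):
  k1=λy_n ⇒ h·k1=z·y_n;  k2=λ(1+2/5z)y_n ⇒ h·k2=z(1+2/5z)y_n
  y_{n+1}/y_n = 1 + 1/9z + 8/9z(1+2/5z) = 1 + z + 16/45z²
  so R(z) = 1 + z + 16/45z².

Need |R(x)|<1, x<0.
x=-0.68: |R|=0.4844
R=1: x+16/45x²=0 ⇒ x=−45/16=-2.8125; min R=1−1/(4·16/45)=0.2969>−1
Confirm numerically:
  x=-2.751: |R|=0.93984 <1
  x=-2.640: |R|=0.83808 <1
  x=-1.268: |R|=0.30367 <1
  x=-3.370: |R|=1.66801 >1
  x=-3.293: |R|=1.56259 >1
Interval (-2.8125, 0).

(-2.8125,0); λ=-9 ⇒ h* = (45/16)/9 = 0.3125.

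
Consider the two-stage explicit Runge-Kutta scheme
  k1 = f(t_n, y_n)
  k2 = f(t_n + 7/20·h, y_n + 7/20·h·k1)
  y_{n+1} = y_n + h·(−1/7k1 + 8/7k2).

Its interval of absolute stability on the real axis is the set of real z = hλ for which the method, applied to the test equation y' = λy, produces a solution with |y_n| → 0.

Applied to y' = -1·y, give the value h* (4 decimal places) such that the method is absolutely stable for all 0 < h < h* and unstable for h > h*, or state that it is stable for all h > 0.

With y'=λy (z=hλ):
  k1=λy_n ⇒ h·k1=z·y_n;  k2=λ(1+7/20z)y_n ⇒ h·k2=z(1+7/20z)y_n
  y_{n+1}/y_n = 1 − 1/7z + 8/7z(1+7/20z) = 1 + z + 2/5z²
  Hence R(z) = 1 + z + 2/5z².

Need |R(x)|<1, x<0.
x=-1.59: |R|=0.4212
R=1: x+2/5x²=0 ⇒ x=−5/2=-2.5000; min R=1−1/(4·2/5)=0.3750>−1
Confirm numerically:
  x=-2.440: |R|=0.94144 <1
  x=-1.412: |R|=0.38550 <1
  x=-1.072: |R|=0.38767 <1
  x=-2.597: |R|=1.10076 >1
  x=-2.589: |R|=1.09217 >1
Interval (-2.5000, 0).

(-2.5000,0); λ=-1 ⇒ h* = (5/2)/1 = 2.5000.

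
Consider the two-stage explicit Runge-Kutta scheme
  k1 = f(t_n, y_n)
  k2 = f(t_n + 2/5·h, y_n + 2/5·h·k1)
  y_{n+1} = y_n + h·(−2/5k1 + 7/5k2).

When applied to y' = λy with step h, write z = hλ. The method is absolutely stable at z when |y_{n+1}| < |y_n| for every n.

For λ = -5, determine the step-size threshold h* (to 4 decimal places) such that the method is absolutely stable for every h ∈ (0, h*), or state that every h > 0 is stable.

Test eqn y'=λy, z=hλ:
  k1=λy_n ⇒ h·k1=z·y_n;  k2=λ(1+2/5z)y_n ⇒ h·k2=z(1+2/5z)y_n
  y_{n+1}/y_n = 1 − 2/5z + 7/5z(1+2/5z) = 1 + z + 14/25z²
  R(z) = 1 + z + 14/25z².

Need |R(x)|<1, x<0.
x=-0.43: |R|=0.6735
R=1: x+14/25x²=0 ⇒ x=−25/14=-1.7857; min R=1−1/(4·14/25)=0.5536>−1
Confirm numerically:
  x=-1.566: |R|=0.80732 <1
  x=-1.075: |R|=0.57215 <1
  x=-1.041: |R|=0.56586 <1
  x=-0.770: |R|=0.56202 <1
  x=-2.292: |R|=1.64983 >1
  x=-1.951: |R|=1.18058 >1
So |R|<1 on (-1.7857, 0).

(-1.7857,0); λ=-5 ⇒ h* = (25/14)/5 = 0.3571.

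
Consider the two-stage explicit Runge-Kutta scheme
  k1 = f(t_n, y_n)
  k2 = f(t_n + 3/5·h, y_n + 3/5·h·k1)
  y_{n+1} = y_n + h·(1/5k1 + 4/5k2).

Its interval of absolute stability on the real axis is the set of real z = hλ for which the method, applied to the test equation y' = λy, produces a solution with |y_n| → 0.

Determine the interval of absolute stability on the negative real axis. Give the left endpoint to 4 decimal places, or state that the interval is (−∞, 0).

Set f=λy, z=hλ:
  k1=λy_n ⇒ h·k1=z·y_n;  k2=λ(1+3/5z)y_n ⇒ h·k2=z(1+3/5z)y_n
  y_{n+1}/y_n = 1 + 1/5z + 4/5z(1+3/5z) = 1 + z + 12/25z²
  so R(z) = 1 + z + 12/25z².

Boundary: |R(x)|=1, x<0.
x=-0.78: |R|=0.5120
R=1: x+12/25x²=0 ⇒ x=−25/12=-2.0833; min R=1−1/(4·12/25)=0.4792>−1
Confirm numerically:
  x=-1.956: |R|=0.88045 <1
  x=-1.751: |R|=0.72068 <1
  x=-1.512: |R|=0.58535 <1
  x=-0.923: |R|=0.48593 <1
  x=-2.646: |R|=1.71463 >1
  x=-2.384: |R|=1.34406 >1
So |R|<1 on (-2.0833, 0).

z∈(-2.0833,0).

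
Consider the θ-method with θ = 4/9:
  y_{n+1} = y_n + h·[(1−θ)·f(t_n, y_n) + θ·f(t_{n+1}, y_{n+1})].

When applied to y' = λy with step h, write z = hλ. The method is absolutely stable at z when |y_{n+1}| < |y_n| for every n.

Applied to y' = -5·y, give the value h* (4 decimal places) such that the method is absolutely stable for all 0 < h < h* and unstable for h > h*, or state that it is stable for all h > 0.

(-18.0000,0); λ=-5 ⇒ h* = (18)/5 = 3.6000.

Set f=λy, z=hλ:
  y_{n+1} = y_n + z·[5/9·y_n + 4/9·y_{n+1}] ⇒ (1 − 4/9z)y_{n+1} = (1 + 5/9z)y_n
  R(z) = (1 + 5/9z)/(1 − 4/9z).

Solve |R(x)|<1 on ℝ⁻.
x=-0.33: |R|=0.7122
R=−1: 1+5/9x = −1+4/9x ⇒ -1/9x=2 ⇒ x=2/(-1/9)=-18.0000
Confirm numerically:
  x=-16.764: |R|=0.98375 <1
  x=-16.488: |R|=0.97983 <1
  x=-10.767: |R|=0.86109 <1
  x=-18.458: |R|=1.00553 >1
  x=-18.290: |R|=1.00353 >1
Stable set (-18.0000, 0).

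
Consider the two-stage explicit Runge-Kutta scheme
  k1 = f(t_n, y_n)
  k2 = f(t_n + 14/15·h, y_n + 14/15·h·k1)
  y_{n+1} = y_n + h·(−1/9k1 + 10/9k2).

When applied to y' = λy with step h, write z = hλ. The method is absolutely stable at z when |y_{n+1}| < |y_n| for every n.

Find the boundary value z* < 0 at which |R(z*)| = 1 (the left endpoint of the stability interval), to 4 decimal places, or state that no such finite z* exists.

With y'=λy (z=hλ):
  k1=λy_n ⇒ h·k1=z·y_n;  k2=λ(1+14/15z)y_n ⇒ h·k2=z(1+14/15z)y_n
  y_{n+1}/y_n = 1 − 1/9z + 10/9z(1+14/15z) = 1 + z + 28/27z²
  Hence R(z) = 1 + z + 28/27z².

Solve |R(x)|<1 on ℝ⁻.
x=-1.19: |R|=1.2785
R=1: x+28/27x²=0 ⇒ x=−27/28=-0.9643; min R=1−1/(4·28/27)=0.7589>−1
Confirm numerically:
  x=-0.941: |R|=0.97728 <1
  x=-0.939: |R|=0.97538 <1
  x=-0.694: |R|=0.80547 <1
  x=-1.557: |R|=1.95704 >1
  x=-1.286: |R|=1.42905 >1
So |R|<1 on (-0.9643, 0).

z* = -0.9643.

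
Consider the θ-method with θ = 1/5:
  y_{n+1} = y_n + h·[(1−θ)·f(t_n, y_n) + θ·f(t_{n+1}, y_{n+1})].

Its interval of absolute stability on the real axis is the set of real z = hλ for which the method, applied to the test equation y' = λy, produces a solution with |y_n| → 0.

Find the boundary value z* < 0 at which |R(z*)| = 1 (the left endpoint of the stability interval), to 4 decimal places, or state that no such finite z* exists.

z* = -3.3333.

Set f=λy, z=hλ:
  y_{n+1} = y_n + z·[4/5·y_n + 1/5·y_{n+1}] ⇒ (1 − 1/5z)y_{n+1} = (1 + 4/5z)y_n
  Hence R(z) = (1 + 4/5z)/(1 − 1/5z).

Solve |R(x)|<1 on ℝ⁻.
x=-1.12: |R|=0.0850
R=−1: 1+4/5x = −1+1/5x ⇒ -3/5x=2 ⇒ x=2/(-3/5)=-3.3333
Confirm numerically:
  x=-2.783: |R|=0.78787 <1
  x=-2.672: |R|=0.74140 <1
  x=-2.002: |R|=0.42959 <1
  x=-3.890: |R|=1.18785 >1
  x=-3.880: |R|=1.18468 >1
  x=-3.879: |R|=1.18437 >1
Interval (-3.3333, 0).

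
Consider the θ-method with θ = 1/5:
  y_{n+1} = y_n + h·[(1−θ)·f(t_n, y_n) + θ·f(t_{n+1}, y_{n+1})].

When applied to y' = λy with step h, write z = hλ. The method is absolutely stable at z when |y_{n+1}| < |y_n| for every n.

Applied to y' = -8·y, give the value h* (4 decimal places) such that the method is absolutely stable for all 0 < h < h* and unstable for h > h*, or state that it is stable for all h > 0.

(-3.3333,0); λ=-8 ⇒ h* = (10/3)/8 = 0.4167.

Test eqn y'=λy, z=hλ:
  y_{n+1} = y_n + z·[4/5·y_n + 1/5·y_{n+1}] ⇒ (1 − 1/5z)y_{n+1} = (1 + 4/5z)y_n
  so R(z) = (1 + 4/5z)/(1 − 1/5z).

Solve |R(x)|<1 on ℝ⁻.
x=-0.6: |R|=0.4643
R=−1: 1+4/5x = −1+1/5x ⇒ -3/5x=2 ⇒ x=2/(-3/5)=-3.3333
Confirm numerically:
  x=-3.128: |R|=0.92421 <1
  x=-2.239: |R|=0.54648 <1
  x=-2.177: |R|=0.51665 <1
  x=-2.065: |R|=0.46143 <1
  x=-3.567: |R|=1.08183 >1
  x=-3.448: |R|=1.04072 >1
Interval (-3.3333, 0).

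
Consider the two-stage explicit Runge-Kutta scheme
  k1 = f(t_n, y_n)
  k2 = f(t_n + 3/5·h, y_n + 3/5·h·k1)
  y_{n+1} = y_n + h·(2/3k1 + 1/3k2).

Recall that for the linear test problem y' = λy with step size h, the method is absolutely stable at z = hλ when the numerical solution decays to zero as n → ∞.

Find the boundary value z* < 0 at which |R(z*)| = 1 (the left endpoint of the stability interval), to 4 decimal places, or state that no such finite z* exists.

z* = -5.0000.

Set f=λy, z=hλ:
  k1=λy_n ⇒ h·k1=z·y_n;  k2=λ(1+3/5z)y_n ⇒ h·k2=z(1+3/5z)y_n
  y_{n+1}/y_n = 1 + 2/3z + 1/3z(1+3/5z) = 1 + z + 1/5z²
  R(z) = 1 + z + 1/5z².

Solve |R(x)|<1 on ℝ⁻.
x=-1.29: |R|=0.0428
R=1: x+1/5x²=0 ⇒ x=−5=-5.0000; min R=1−1/(4·1/5)=-0.2500>−1
Confirm numerically:
  x=-4.970: |R|=0.97018 <1
  x=-2.847: |R|=0.22592 <1
  x=-2.780: |R|=0.23432 <1
  x=-5.555: |R|=1.61660 >1
  x=-5.467: |R|=1.51062 >1
Interval (-5.0000, 0).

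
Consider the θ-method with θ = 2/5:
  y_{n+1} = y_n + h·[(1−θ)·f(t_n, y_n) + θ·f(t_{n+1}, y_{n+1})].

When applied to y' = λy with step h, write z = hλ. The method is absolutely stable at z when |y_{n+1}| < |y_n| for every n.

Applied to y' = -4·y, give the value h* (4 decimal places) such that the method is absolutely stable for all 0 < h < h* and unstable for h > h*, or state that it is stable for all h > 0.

(-10.0000,0); λ=-4 ⇒ h* = (10)/4 = 2.5000.

Test eqn y'=λy, z=hλ:
  y_{n+1} = y_n + z·[3/5·y_n + 2/5·y_{n+1}] ⇒ (1 − 2/5z)y_{n+1} = (1 + 3/5z)y_n
  so R(z) = (1 + 3/5z)/(1 − 2/5z).

Boundary: |R(x)|=1, x<0.
x=-1.51: |R|=0.0586
R=−1: 1+3/5x = −1+2/5x ⇒ -1/5x=2 ⇒ x=2/(-1/5)=-10.0000
Confirm numerically:
  x=-6.253: |R|=0.78596 <1
  x=-4.362: |R|=0.58919 <1
  x=-4.259: |R|=0.57531 <1
  x=-10.382: |R|=1.01483 >1
  x=-10.300: |R|=1.01172 >1
  x=-10.113: |R|=1.00448 >1
Interval (-10.0000, 0).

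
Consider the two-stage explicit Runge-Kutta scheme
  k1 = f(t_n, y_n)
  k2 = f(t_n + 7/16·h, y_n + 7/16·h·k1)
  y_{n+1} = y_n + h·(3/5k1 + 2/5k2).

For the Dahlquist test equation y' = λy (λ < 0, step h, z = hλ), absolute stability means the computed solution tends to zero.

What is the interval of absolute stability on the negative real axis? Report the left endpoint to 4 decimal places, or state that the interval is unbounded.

z∈(-5.7143,0).

With y'=λy (z=hλ):
  k1=λy_n ⇒ h·k1=z·y_n;  k2=λ(1+7/16z)y_n ⇒ h·k2=z(1+7/16z)y_n
  y_{n+1}/y_n = 1 + 3/5z + 2/5z(1+7/16z) = 1 + z + 7/40z²
  R(z) = 1 + z + 7/40z².

Boundary: |R(x)|=1, x<0.
x=-0.82: |R|=0.2977
R=1: x+7/40x²=0 ⇒ x=−40/7=-5.7143; min R=1−1/(4·7/40)=-0.4286>−1
Confirm numerically:
  x=-4.848: |R|=0.26504 <1
  x=-3.418: |R|=0.37352 <1
  x=-2.539: |R|=0.41086 <1
  x=-6.218: |R|=1.54812 >1
  x=-5.920: |R|=1.21312 >1
Interval (-5.7143, 0).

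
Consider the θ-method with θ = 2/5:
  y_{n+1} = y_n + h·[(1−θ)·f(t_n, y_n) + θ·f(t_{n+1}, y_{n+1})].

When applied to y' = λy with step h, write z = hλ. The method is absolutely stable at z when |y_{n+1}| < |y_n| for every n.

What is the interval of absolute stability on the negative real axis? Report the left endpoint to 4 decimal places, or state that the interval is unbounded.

(-10.0000, 0).

Set f=λy, z=hλ:
  y_{n+1} = y_n + z·[3/5·y_n + 2/5·y_{n+1}] ⇒ (1 − 2/5z)y_{n+1} = (1 + 3/5z)y_n
  ⇒ R(z) = (1 + 3/5z)/(1 − 2/5z).

Boundary: |R(x)|=1, x<0.
x=-0.88: |R|=0.3491
R=−1: 1+3/5x = −1+2/5x ⇒ -1/5x=2 ⇒ x=2/(-1/5)=-10.0000
Confirm numerically:
  x=-9.483: |R|=0.97843 <1
  x=-8.215: |R|=0.91671 <1
  x=-7.649: |R|=0.88418 <1
  x=-5.957: |R|=0.76097 <1
  x=-10.414: |R|=1.01603 >1
  x=-10.333: |R|=1.01297 >1
  x=-10.188: |R|=1.00741 >1
So |R|<1 on (-10.0000, 0).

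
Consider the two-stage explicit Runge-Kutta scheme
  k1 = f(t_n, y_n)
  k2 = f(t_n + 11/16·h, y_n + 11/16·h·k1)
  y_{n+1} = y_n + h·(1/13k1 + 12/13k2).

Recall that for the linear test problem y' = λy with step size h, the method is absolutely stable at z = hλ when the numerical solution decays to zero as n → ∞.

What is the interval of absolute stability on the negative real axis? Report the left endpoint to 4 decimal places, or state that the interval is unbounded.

(-1.5758, 0).

Set f=λy, z=hλ:
  k1=λy_n ⇒ h·k1=z·y_n;  k2=λ(1+11/16z)y_n ⇒ h·k2=z(1+11/16z)y_n
  y_{n+1}/y_n = 1 + 1/13z + 12/13z(1+11/16z) = 1 + z + 33/52z²
  ⇒ R(z) = 1 + z + 33/52z².

Find x<0 with |R(x)|<1.
x=-0.57: |R|=0.6362
R=1: x+33/52x²=0 ⇒ x=−52/33=-1.5758; min R=1−1/(4·33/52)=0.6061>−1
Confirm numerically:
  x=-1.535: |R|=0.96030 <1
  x=-1.067: |R|=0.65550 <1
  x=-0.921: |R|=0.61731 <1
  x=-0.872: |R|=0.61055 <1
  x=-1.796: |R|=1.25103 >1
  x=-1.717: |R|=1.15390 >1
  x=-1.666: |R|=1.09541 >1
So |R|<1 on (-1.5758, 0).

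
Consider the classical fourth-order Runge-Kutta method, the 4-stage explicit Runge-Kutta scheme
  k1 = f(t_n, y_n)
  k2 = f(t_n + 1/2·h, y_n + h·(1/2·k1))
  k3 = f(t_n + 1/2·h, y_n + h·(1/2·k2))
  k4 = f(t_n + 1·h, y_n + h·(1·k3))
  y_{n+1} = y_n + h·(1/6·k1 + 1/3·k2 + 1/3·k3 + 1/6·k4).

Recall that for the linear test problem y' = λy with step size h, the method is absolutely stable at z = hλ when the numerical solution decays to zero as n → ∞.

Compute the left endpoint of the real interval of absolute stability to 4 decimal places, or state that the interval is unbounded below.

On y'=λy, z=hλ:
  order 4, 4-stage ⇒ R(z)=1+z+z^2/2+z^3/6+z^4/24
  (e.g. R(-1.77)=0.28121, |R|=0.28121)

Need |R(x)|<1, x<0.
x=-1.77: |R|=0.2812
|R(-2.68)|=0.8525 |R(-1.9)|=0.3048 |R(-0.66)|=0.5178
Bisect:
  x_lo=-3.5314 |R|=2.8441  x_hi=-0.2860 |R|=0.7513
  mid=-1.90871 |R|=0.30695 →hi
  mid=-2.72005 |R|=0.90601 →hi
  mid=-3.12572 |R|=1.64688 →lo
  mid=-2.92289 |R|=1.22806 →lo
  mid=-2.82147 |R|=1.05593 →lo
  mid=-2.77076 |R|=0.97831 →hi
  mid=-2.79612 |R|=1.01644 →lo
  mid=-2.78344 |R|=0.99721 →hi
  mid=-2.78978 |R|=1.00678 →lo
  mid=-2.78661 |R|=1.00198 →lo
  ...
  [-2.78542,-2.78522] ⇒ x*=-2.7853
Interval (-2.7853, 0).

z* = -2.7853.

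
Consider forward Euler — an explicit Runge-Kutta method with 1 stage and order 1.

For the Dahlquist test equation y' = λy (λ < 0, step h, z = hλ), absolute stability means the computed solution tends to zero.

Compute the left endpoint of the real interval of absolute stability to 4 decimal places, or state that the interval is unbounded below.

z* = -2.0000.

On y'=λy, z=hλ:
  order 1, 1-stage ⇒ R(z)=1+z
  (e.g. R(-1.15)=-0.15000, |R|=0.15000)

Solve |R(x)|<1 on ℝ⁻.
x=-1.15: |R|=0.1500
|R(-0.92)|=0.0800 |R(-0.71)|=0.2900 |R(-0.53)|=0.4700
Bisect:
  x_lo=-2.5847 |R|=1.5847  x_hi=-0.2813 |R|=0.7187
  mid=-1.43302 |R|=0.43302 →hi
  mid=-2.00886 |R|=1.00886 →lo
  mid=-1.72094 |R|=0.72094 →hi
  mid=-1.86490 |R|=0.86490 →hi
  mid=-1.93688 |R|=0.93688 →hi
  mid=-1.97287 |R|=0.97287 →hi
  mid=-1.99086 |R|=0.99086 →hi
  ...
  [-2.00000,-1.99986] ⇒ x*=-2.0000
Interval (-2.0000, 0).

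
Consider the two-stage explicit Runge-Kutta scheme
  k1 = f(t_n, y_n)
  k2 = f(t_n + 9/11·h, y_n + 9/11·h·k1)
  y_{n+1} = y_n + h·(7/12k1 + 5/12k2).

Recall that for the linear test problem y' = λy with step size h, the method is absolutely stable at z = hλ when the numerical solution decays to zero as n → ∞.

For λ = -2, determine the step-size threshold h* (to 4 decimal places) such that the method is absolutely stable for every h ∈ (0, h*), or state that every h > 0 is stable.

(-2.9333,0); λ=-2 ⇒ h* = (44/15)/2 = 1.4667.

Set f=λy, z=hλ:
  k1=λy_n ⇒ h·k1=z·y_n;  k2=λ(1+9/11z)y_n ⇒ h·k2=z(1+9/11z)y_n
  y_{n+1}/y_n = 1 + 7/12z + 5/12z(1+9/11z) = 1 + z + 15/44z²
  R(z) = 1 + z + 15/44z².

Solve |R(x)|<1 on ℝ⁻.
x=-1.52: |R|=0.2676
R=1: x+15/44x²=0 ⇒ x=−44/15=-2.9333; min R=1−1/(4·15/44)=0.2667>−1
Confirm numerically:
  x=-2.700: |R|=0.78523 <1
  x=-2.651: |R|=0.74484 <1
  x=-2.484: |R|=0.61950 <1
  x=-1.872: |R|=0.32268 <1
  x=-3.229: |R|=1.32547 >1
  x=-3.217: |R|=1.31110 >1
  x=-3.174: |R|=1.26041 >1
Stable set (-2.9333, 0).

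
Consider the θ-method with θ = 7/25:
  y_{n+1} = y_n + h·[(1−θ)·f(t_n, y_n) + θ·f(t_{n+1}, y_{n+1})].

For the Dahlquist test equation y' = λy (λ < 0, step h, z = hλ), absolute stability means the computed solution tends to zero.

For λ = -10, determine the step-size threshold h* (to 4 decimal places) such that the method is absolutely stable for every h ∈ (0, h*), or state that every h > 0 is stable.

(-4.5455,0); λ=-10 ⇒ h* = (50/11)/10 = 0.4545.

On y'=λy, z=hλ:
  y_{n+1} = y_n + z·[18/25·y_n + 7/25·y_{n+1}] ⇒ (1 − 7/25z)y_{n+1} = (1 + 18/25z)y_n
  Hence R(z) = (1 + 18/25z)/(1 − 7/25z).

Find x<0 with |R(x)|<1.
x=-0.72: |R|=0.4008
R=−1: 1+18/25x = −1+7/25x ⇒ -11/25x=2 ⇒ x=2/(-11/25)=-4.5455
Confirm numerically:
  x=-4.321: |R|=0.95531 <1
  x=-3.779: |R|=0.83614 <1
  x=-3.620: |R|=0.79778 <1
  x=-4.931: |R|=1.07126 >1
  x=-4.828: |R|=1.05286 >1
  x=-4.794: |R|=1.04669 >1
Interval (-4.5455, 0).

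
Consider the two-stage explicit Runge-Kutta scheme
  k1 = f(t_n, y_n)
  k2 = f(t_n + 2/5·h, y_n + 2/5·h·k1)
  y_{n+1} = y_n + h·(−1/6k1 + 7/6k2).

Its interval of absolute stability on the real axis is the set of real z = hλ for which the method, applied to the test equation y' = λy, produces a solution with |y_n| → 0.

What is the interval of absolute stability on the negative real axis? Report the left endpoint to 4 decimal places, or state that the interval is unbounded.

(-2.1429, 0).

Set f=λy, z=hλ:
  k1=λy_n ⇒ h·k1=z·y_n;  k2=λ(1+2/5z)y_n ⇒ h·k2=z(1+2/5z)y_n
  y_{n+1}/y_n = 1 − 1/6z + 7/6z(1+2/5z) = 1 + z + 7/15z²
  ⇒ R(z) = 1 + z + 7/15z².

Need |R(x)|<1, x<0.
x=-0.71: |R|=0.5252
R=1: x+7/15x²=0 ⇒ x=−15/7=-2.1429; min R=1−1/(4·7/15)=0.4643>−1
Confirm numerically:
  x=-1.686: |R|=0.64054 <1
  x=-1.258: |R|=0.48053 <1
  x=-0.917: |R|=0.47541 <1
  x=-2.532: |R|=1.45981 >1
  x=-2.412: |R|=1.30295 >1
  x=-2.321: |R|=1.19295 >1
Interval (-2.1429, 0).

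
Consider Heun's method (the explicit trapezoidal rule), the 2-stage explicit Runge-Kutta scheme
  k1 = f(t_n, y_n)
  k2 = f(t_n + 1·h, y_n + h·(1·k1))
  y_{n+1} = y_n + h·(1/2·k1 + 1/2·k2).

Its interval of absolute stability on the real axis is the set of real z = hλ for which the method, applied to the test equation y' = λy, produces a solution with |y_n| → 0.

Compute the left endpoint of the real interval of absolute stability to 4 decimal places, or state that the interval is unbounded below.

z* = -2.0000.

On y'=λy, z=hλ:
  order 2, 2-stage ⇒ R(z)=1+z+z^2/2
  (e.g. R(-1.35)=0.56125, |R|=0.56125)

Need |R(x)|<1, x<0.
x=-1.35: |R|=0.5613
|R(-1.42)|=0.5882 |R(-0.63)|=0.5684 |R(-0.52)|=0.6152
Bisect:
  x_lo=-2.5267 |R|=1.6654  x_hi=-0.1040 |R|=0.9014
  mid=-1.31534 |R|=0.54972 →hi
  mid=-1.92101 |R|=0.92413 →hi
  mid=-2.22385 |R|=1.24890 →lo
  mid=-2.07243 |R|=1.07505 →lo
  mid=-1.99672 |R|=0.99672 →hi
  mid=-2.03457 |R|=1.03517 →lo
  mid=-2.01565 |R|=1.01577 →lo
  mid=-2.00618 |R|=1.00620 →lo
  mid=-2.00145 |R|=1.00145 →lo
  ...
  [-2.00012,-1.99997] ⇒ x*=-2.0000
Interval (-2.0000, 0).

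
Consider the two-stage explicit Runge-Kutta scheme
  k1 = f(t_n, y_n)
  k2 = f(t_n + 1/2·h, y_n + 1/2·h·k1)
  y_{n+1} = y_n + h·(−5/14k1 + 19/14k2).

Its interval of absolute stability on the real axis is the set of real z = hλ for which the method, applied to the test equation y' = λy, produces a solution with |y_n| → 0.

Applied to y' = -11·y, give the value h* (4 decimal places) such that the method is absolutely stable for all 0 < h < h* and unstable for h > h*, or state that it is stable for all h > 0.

(-1.4737,0); λ=-11 ⇒ h* = (28/19)/11 = 0.1340.

Test eqn y'=λy, z=hλ:
  k1=λy_n ⇒ h·k1=z·y_n;  k2=λ(1+1/2z)y_n ⇒ h·k2=z(1+1/2z)y_n
  y_{n+1}/y_n = 1 − 5/14z + 19/14z(1+1/2z) = 1 + z + 19/28z²
  so R(z) = 1 + z + 19/28z².

Boundary: |R(x)|=1, x<0.
x=-0.75: |R|=0.6317
R=1: x+19/28x²=0 ⇒ x=−28/19=-1.4737; min R=1−1/(4·19/28)=0.6316>−1
Confirm numerically:
  x=-1.312: |R|=0.85605 <1
  x=-1.028: |R|=0.68910 <1
  x=-0.684: |R|=0.63347 <1
  x=-1.703: |R|=1.26500 >1
  x=-1.621: |R|=1.16204 >1
Interval (-1.4737, 0).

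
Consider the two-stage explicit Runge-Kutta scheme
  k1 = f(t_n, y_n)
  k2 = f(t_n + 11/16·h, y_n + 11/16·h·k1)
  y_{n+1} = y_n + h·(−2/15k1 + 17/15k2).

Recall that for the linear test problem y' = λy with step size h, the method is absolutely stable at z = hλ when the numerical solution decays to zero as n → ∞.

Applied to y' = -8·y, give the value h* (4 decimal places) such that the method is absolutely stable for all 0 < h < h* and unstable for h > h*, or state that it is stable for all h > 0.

(-1.2834,0); λ=-8 ⇒ h* = (240/187)/8 = 0.1604.

Test eqn y'=λy, z=hλ:
  k1=λy_n ⇒ h·k1=z·y_n;  k2=λ(1+11/16z)y_n ⇒ h·k2=z(1+11/16z)y_n
  y_{n+1}/y_n = 1 − 2/15z + 17/15z(1+11/16z) = 1 + z + 187/240z²
  Hence R(z) = 1 + z + 187/240z².

Boundary: |R(x)|=1, x<0.
x=-0.35: |R|=0.7454
R=1: x+187/240x²=0 ⇒ x=−240/187=-1.2834; min R=1−1/(4·187/240)=0.6791>−1
Confirm numerically:
  x=-1.238: |R|=0.95619 <1
  x=-1.202: |R|=0.92374 <1
  x=-0.845: |R|=0.71134 <1
  x=-1.794: |R|=1.71370 >1
  x=-1.333: |R|=1.05149 >1
Stable set (-1.2834, 0).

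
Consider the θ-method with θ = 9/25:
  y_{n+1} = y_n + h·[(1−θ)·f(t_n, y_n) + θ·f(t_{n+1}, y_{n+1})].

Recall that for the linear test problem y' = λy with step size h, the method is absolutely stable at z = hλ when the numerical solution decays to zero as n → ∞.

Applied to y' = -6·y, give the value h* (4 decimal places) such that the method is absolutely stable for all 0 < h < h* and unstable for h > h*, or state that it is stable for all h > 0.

Set f=λy, z=hλ:
  y_{n+1} = y_n + z·[16/25·y_n + 9/25·y_{n+1}] ⇒ (1 − 9/25z)y_{n+1} = (1 + 16/25z)y_n
  R(z) = (1 + 16/25z)/(1 − 9/25z).

Solve |R(x)|<1 on ℝ⁻.
x=-0.82: |R|=0.3669
R=−1: 1+16/25x = −1+9/25x ⇒ -7/25x=2 ⇒ x=2/(-7/25)=-7.1429
Confirm numerically:
  x=-7.021: |R|=0.99033 <1
  x=-5.672: |R|=0.86461 <1
  x=-4.964: |R|=0.78110 <1
  x=-4.779: |R|=0.75670 <1
  x=-7.675: |R|=1.03960 >1
  x=-7.476: |R|=1.02527 >1
Interval (-7.1429, 0).

(-7.1429,0); λ=-6 ⇒ h* = (50/7)/6 = 1.1905.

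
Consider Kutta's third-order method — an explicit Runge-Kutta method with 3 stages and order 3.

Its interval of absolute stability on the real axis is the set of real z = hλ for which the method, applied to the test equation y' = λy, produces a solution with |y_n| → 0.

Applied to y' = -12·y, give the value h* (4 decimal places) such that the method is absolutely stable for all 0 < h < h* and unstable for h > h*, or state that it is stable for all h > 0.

Test eqn y'=λy, z=hλ:
  order 3, 3-stage ⇒ R(z)=1+z+z^2/2+z^3/6
  (e.g. R(-1.47)=0.08103, |R|=0.08103)

Boundary: |R(x)|=1, x<0.
x=-1.47: |R|=0.0810
|R(-2.75)|=1.4349 |R(-2.38)|=0.7947 |R(-2.17)|=0.5186
Bisect:
  x_lo=-2.8325 |R|=1.6085  x_hi=-0.1259 |R|=0.8817
  mid=-1.47920 |R|=0.07539 →hi
  mid=-2.15584 |R|=0.50195 →hi
  mid=-2.49416 |R|=0.96970 →hi
  mid=-2.66332 |R|=1.26529 →lo
  mid=-2.57874 |R|=1.11185 →lo
  mid=-2.53645 |R|=1.03940 →lo
  mid=-2.51530 |R|=1.00421 →lo
  mid=-2.50473 |R|=0.98687 →hi
  mid=-2.51002 |R|=0.99552 →hi
  ...
  [-2.51283,-2.51266] ⇒ x*=-2.5127
So |R|<1 on (-2.5127, 0).

(-2.5127,0); λ=-12 ⇒ h* = 0.2094.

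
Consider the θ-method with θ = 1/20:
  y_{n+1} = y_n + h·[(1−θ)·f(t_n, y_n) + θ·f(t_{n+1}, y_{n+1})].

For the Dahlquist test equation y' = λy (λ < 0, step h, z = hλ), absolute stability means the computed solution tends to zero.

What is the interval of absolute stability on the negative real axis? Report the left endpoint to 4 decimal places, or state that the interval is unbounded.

Set f=λy, z=hλ:
  y_{n+1} = y_n + z·[19/20·y_n + 1/20·y_{n+1}] ⇒ (1 − 1/20z)y_{n+1} = (1 + 19/20z)y_n
  Hence R(z) = (1 + 19/20z)/(1 − 1/20z).

Solve |R(x)|<1 on ℝ⁻.
x=-0.61: |R|=0.4081
R=−1: 1+19/20x = −1+1/20x ⇒ -9/10x=2 ⇒ x=2/(-9/10)=-2.2222
Confirm numerically:
  x=-1.953: |R|=0.77926 <1
  x=-1.133: |R|=0.07226 <1
  x=-1.016: |R|=0.03312 <1
  x=-2.779: |R|=1.43997 >1
  x=-2.762: |R|=1.42685 >1
  x=-2.404: |R|=1.14605 >1
Interval (-2.2222, 0).

z∈(-2.2222,0).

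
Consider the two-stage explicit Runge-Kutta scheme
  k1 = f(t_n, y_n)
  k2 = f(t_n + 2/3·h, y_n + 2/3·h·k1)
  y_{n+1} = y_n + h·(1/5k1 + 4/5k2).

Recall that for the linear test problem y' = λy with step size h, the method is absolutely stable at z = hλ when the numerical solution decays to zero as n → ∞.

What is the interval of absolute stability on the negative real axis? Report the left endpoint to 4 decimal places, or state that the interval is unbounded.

With y'=λy (z=hλ):
  k1=λy_n ⇒ h·k1=z·y_n;  k2=λ(1+2/3z)y_n ⇒ h·k2=z(1+2/3z)y_n
  y_{n+1}/y_n = 1 + 1/5z + 4/5z(1+2/3z) = 1 + z + 8/15z²
  Hence R(z) = 1 + z + 8/15z².

Need |R(x)|<1, x<0.
x=-0.43: |R|=0.6686
R=1: x+8/15x²=0 ⇒ x=−15/8=-1.8750; min R=1−1/(4·8/15)=0.5312>−1
Confirm numerically:
  x=-1.622: |R|=0.78114 <1
  x=-1.408: |R|=0.64931 <1
  x=-1.402: |R|=0.64632 <1
  x=-1.036: |R|=0.53642 <1
  x=-2.445: |R|=1.74328 >1
  x=-2.228: |R|=1.41946 >1
  x=-2.085: |R|=1.23352 >1
Interval (-1.8750, 0).

(-1.8750, 0).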